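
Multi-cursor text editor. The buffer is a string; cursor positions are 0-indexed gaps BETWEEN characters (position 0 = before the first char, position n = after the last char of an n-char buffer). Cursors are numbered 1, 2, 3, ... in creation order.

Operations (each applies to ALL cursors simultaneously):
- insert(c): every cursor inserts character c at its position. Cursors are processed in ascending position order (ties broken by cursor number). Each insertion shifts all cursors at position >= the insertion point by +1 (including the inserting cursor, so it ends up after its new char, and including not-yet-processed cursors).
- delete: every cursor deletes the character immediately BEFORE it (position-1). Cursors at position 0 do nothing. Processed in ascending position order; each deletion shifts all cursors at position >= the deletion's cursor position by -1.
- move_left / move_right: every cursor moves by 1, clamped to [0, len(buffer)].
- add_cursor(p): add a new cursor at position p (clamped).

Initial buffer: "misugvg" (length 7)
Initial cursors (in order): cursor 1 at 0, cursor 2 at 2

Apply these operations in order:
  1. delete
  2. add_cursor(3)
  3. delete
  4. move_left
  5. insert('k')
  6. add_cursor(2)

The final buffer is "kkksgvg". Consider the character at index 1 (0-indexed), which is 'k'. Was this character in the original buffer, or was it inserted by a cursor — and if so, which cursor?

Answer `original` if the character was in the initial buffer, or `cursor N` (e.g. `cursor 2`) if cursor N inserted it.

After op 1 (delete): buffer="msugvg" (len 6), cursors c1@0 c2@1, authorship ......
After op 2 (add_cursor(3)): buffer="msugvg" (len 6), cursors c1@0 c2@1 c3@3, authorship ......
After op 3 (delete): buffer="sgvg" (len 4), cursors c1@0 c2@0 c3@1, authorship ....
After op 4 (move_left): buffer="sgvg" (len 4), cursors c1@0 c2@0 c3@0, authorship ....
After op 5 (insert('k')): buffer="kkksgvg" (len 7), cursors c1@3 c2@3 c3@3, authorship 123....
After op 6 (add_cursor(2)): buffer="kkksgvg" (len 7), cursors c4@2 c1@3 c2@3 c3@3, authorship 123....
Authorship (.=original, N=cursor N): 1 2 3 . . . .
Index 1: author = 2

Answer: cursor 2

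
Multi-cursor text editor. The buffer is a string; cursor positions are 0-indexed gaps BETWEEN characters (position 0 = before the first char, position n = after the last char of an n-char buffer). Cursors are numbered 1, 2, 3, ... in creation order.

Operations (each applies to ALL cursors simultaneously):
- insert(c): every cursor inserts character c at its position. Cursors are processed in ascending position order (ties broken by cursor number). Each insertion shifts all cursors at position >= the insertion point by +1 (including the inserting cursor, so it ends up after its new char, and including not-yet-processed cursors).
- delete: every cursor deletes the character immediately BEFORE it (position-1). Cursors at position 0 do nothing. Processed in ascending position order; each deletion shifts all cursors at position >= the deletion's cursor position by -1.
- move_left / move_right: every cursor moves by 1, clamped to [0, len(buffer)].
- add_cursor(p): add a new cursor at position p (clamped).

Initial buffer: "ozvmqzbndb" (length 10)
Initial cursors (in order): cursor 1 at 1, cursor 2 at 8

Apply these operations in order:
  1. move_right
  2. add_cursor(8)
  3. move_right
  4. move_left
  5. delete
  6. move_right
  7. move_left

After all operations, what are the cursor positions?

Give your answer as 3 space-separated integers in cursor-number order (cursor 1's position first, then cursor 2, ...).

Answer: 1 6 6

Derivation:
After op 1 (move_right): buffer="ozvmqzbndb" (len 10), cursors c1@2 c2@9, authorship ..........
After op 2 (add_cursor(8)): buffer="ozvmqzbndb" (len 10), cursors c1@2 c3@8 c2@9, authorship ..........
After op 3 (move_right): buffer="ozvmqzbndb" (len 10), cursors c1@3 c3@9 c2@10, authorship ..........
After op 4 (move_left): buffer="ozvmqzbndb" (len 10), cursors c1@2 c3@8 c2@9, authorship ..........
After op 5 (delete): buffer="ovmqzbb" (len 7), cursors c1@1 c2@6 c3@6, authorship .......
After op 6 (move_right): buffer="ovmqzbb" (len 7), cursors c1@2 c2@7 c3@7, authorship .......
After op 7 (move_left): buffer="ovmqzbb" (len 7), cursors c1@1 c2@6 c3@6, authorship .......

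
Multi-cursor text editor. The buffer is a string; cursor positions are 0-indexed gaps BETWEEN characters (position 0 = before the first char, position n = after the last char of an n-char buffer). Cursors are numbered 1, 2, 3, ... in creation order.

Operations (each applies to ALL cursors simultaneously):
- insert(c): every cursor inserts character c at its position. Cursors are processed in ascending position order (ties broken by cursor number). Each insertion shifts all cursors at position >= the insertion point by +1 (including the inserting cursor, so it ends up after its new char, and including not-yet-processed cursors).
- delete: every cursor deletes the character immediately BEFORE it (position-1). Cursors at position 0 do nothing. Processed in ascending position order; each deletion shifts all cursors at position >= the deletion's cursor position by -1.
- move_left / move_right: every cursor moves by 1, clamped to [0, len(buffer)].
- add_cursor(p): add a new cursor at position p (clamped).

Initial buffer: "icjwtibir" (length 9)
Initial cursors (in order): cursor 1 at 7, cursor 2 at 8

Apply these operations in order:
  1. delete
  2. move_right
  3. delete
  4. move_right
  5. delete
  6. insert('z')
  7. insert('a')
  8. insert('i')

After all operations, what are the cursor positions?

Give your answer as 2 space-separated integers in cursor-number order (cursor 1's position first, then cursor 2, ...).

Answer: 9 9

Derivation:
After op 1 (delete): buffer="icjwtir" (len 7), cursors c1@6 c2@6, authorship .......
After op 2 (move_right): buffer="icjwtir" (len 7), cursors c1@7 c2@7, authorship .......
After op 3 (delete): buffer="icjwt" (len 5), cursors c1@5 c2@5, authorship .....
After op 4 (move_right): buffer="icjwt" (len 5), cursors c1@5 c2@5, authorship .....
After op 5 (delete): buffer="icj" (len 3), cursors c1@3 c2@3, authorship ...
After op 6 (insert('z')): buffer="icjzz" (len 5), cursors c1@5 c2@5, authorship ...12
After op 7 (insert('a')): buffer="icjzzaa" (len 7), cursors c1@7 c2@7, authorship ...1212
After op 8 (insert('i')): buffer="icjzzaaii" (len 9), cursors c1@9 c2@9, authorship ...121212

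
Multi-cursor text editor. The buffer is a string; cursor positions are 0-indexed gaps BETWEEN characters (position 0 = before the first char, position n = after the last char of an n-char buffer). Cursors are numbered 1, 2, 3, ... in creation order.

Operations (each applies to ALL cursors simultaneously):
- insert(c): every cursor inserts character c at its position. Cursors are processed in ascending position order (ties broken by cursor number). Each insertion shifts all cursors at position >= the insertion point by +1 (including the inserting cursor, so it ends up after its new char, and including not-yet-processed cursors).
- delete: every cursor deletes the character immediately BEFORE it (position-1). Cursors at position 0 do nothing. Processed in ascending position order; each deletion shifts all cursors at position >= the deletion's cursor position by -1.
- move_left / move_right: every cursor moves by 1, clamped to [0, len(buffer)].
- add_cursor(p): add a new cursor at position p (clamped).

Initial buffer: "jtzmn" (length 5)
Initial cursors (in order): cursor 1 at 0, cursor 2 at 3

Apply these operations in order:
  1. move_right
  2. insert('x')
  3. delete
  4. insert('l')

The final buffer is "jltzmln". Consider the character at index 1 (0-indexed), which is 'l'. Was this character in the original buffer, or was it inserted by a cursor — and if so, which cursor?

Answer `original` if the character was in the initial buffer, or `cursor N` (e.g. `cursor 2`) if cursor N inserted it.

Answer: cursor 1

Derivation:
After op 1 (move_right): buffer="jtzmn" (len 5), cursors c1@1 c2@4, authorship .....
After op 2 (insert('x')): buffer="jxtzmxn" (len 7), cursors c1@2 c2@6, authorship .1...2.
After op 3 (delete): buffer="jtzmn" (len 5), cursors c1@1 c2@4, authorship .....
After op 4 (insert('l')): buffer="jltzmln" (len 7), cursors c1@2 c2@6, authorship .1...2.
Authorship (.=original, N=cursor N): . 1 . . . 2 .
Index 1: author = 1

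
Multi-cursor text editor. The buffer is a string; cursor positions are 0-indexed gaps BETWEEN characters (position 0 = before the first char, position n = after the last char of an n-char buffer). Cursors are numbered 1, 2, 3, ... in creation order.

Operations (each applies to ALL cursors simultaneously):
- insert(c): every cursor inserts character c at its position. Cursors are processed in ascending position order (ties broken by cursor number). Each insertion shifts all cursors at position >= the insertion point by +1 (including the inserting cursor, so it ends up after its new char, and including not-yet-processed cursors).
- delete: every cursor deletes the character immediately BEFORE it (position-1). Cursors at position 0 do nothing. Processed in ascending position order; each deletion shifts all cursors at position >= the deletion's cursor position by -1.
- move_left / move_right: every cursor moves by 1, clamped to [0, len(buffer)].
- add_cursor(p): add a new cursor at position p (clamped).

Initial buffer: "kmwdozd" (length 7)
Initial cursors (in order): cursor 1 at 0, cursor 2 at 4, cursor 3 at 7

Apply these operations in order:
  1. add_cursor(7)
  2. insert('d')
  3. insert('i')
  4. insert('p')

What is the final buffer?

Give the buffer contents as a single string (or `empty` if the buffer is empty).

After op 1 (add_cursor(7)): buffer="kmwdozd" (len 7), cursors c1@0 c2@4 c3@7 c4@7, authorship .......
After op 2 (insert('d')): buffer="dkmwddozddd" (len 11), cursors c1@1 c2@6 c3@11 c4@11, authorship 1....2...34
After op 3 (insert('i')): buffer="dikmwddiozdddii" (len 15), cursors c1@2 c2@8 c3@15 c4@15, authorship 11....22...3434
After op 4 (insert('p')): buffer="dipkmwddipozdddiipp" (len 19), cursors c1@3 c2@10 c3@19 c4@19, authorship 111....222...343434

Answer: dipkmwddipozdddiipp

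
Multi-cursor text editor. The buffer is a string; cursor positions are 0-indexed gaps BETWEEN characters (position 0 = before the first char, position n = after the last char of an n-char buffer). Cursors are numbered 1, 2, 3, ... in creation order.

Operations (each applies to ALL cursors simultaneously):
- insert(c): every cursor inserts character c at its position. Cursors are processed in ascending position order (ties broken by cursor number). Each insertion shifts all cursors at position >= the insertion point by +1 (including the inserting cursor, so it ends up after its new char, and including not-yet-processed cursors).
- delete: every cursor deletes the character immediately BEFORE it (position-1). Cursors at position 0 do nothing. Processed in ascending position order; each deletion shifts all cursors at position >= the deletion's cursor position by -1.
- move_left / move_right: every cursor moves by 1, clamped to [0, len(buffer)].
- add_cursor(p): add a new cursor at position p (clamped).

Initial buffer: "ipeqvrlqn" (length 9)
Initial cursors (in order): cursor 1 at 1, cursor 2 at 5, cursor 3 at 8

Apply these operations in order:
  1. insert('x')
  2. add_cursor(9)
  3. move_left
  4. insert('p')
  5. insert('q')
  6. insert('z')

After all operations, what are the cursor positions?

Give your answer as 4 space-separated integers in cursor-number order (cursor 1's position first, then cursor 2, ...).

Answer: 4 12 22 17

Derivation:
After op 1 (insert('x')): buffer="ixpeqvxrlqxn" (len 12), cursors c1@2 c2@7 c3@11, authorship .1....2...3.
After op 2 (add_cursor(9)): buffer="ixpeqvxrlqxn" (len 12), cursors c1@2 c2@7 c4@9 c3@11, authorship .1....2...3.
After op 3 (move_left): buffer="ixpeqvxrlqxn" (len 12), cursors c1@1 c2@6 c4@8 c3@10, authorship .1....2...3.
After op 4 (insert('p')): buffer="ipxpeqvpxrplqpxn" (len 16), cursors c1@2 c2@8 c4@11 c3@14, authorship .11....22.4..33.
After op 5 (insert('q')): buffer="ipqxpeqvpqxrpqlqpqxn" (len 20), cursors c1@3 c2@10 c4@14 c3@18, authorship .111....222.44..333.
After op 6 (insert('z')): buffer="ipqzxpeqvpqzxrpqzlqpqzxn" (len 24), cursors c1@4 c2@12 c4@17 c3@22, authorship .1111....2222.444..3333.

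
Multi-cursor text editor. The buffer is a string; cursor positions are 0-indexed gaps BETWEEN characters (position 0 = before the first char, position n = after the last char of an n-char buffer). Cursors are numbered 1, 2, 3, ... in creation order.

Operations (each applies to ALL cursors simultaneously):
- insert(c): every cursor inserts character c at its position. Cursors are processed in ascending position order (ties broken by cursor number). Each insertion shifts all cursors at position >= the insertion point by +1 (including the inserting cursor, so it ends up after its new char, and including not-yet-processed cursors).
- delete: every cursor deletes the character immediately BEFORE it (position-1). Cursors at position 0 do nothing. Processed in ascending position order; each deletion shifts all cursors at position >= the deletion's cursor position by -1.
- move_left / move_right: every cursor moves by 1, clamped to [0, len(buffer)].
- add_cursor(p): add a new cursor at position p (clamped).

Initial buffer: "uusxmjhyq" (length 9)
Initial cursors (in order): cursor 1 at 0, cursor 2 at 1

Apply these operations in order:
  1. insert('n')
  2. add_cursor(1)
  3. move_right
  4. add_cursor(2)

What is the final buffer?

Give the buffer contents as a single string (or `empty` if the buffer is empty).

After op 1 (insert('n')): buffer="nunusxmjhyq" (len 11), cursors c1@1 c2@3, authorship 1.2........
After op 2 (add_cursor(1)): buffer="nunusxmjhyq" (len 11), cursors c1@1 c3@1 c2@3, authorship 1.2........
After op 3 (move_right): buffer="nunusxmjhyq" (len 11), cursors c1@2 c3@2 c2@4, authorship 1.2........
After op 4 (add_cursor(2)): buffer="nunusxmjhyq" (len 11), cursors c1@2 c3@2 c4@2 c2@4, authorship 1.2........

Answer: nunusxmjhyq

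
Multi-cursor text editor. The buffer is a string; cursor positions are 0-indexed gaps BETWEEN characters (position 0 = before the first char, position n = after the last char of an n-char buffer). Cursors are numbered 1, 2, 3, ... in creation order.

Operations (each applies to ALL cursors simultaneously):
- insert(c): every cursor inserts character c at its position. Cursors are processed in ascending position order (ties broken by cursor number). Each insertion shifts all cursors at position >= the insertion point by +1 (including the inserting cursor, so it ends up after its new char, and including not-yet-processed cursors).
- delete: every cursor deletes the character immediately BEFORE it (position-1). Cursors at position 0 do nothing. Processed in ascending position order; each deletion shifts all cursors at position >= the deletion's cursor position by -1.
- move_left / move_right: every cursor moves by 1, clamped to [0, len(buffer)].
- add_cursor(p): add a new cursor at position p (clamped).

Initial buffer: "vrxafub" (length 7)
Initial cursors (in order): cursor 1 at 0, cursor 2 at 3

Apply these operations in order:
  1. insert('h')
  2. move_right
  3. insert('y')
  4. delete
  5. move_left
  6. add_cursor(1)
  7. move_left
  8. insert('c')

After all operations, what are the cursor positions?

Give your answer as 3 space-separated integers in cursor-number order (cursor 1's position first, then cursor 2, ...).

Answer: 2 7 2

Derivation:
After op 1 (insert('h')): buffer="hvrxhafub" (len 9), cursors c1@1 c2@5, authorship 1...2....
After op 2 (move_right): buffer="hvrxhafub" (len 9), cursors c1@2 c2@6, authorship 1...2....
After op 3 (insert('y')): buffer="hvyrxhayfub" (len 11), cursors c1@3 c2@8, authorship 1.1..2.2...
After op 4 (delete): buffer="hvrxhafub" (len 9), cursors c1@2 c2@6, authorship 1...2....
After op 5 (move_left): buffer="hvrxhafub" (len 9), cursors c1@1 c2@5, authorship 1...2....
After op 6 (add_cursor(1)): buffer="hvrxhafub" (len 9), cursors c1@1 c3@1 c2@5, authorship 1...2....
After op 7 (move_left): buffer="hvrxhafub" (len 9), cursors c1@0 c3@0 c2@4, authorship 1...2....
After op 8 (insert('c')): buffer="cchvrxchafub" (len 12), cursors c1@2 c3@2 c2@7, authorship 131...22....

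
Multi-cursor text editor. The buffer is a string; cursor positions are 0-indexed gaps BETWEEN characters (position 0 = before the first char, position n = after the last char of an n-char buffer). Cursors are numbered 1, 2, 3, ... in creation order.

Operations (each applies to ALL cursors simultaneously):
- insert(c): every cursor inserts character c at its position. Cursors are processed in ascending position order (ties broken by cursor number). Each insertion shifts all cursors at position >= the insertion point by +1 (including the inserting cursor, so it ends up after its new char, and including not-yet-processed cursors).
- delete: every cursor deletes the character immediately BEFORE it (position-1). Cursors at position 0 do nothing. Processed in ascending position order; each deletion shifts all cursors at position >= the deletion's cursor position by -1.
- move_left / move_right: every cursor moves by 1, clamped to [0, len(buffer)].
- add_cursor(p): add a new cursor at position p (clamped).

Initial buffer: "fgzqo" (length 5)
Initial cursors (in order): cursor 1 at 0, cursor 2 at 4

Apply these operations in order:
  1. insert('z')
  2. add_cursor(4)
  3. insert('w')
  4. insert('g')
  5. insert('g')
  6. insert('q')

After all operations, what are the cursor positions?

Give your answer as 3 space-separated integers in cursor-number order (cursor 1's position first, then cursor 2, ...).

Answer: 5 18 12

Derivation:
After op 1 (insert('z')): buffer="zfgzqzo" (len 7), cursors c1@1 c2@6, authorship 1....2.
After op 2 (add_cursor(4)): buffer="zfgzqzo" (len 7), cursors c1@1 c3@4 c2@6, authorship 1....2.
After op 3 (insert('w')): buffer="zwfgzwqzwo" (len 10), cursors c1@2 c3@6 c2@9, authorship 11...3.22.
After op 4 (insert('g')): buffer="zwgfgzwgqzwgo" (len 13), cursors c1@3 c3@8 c2@12, authorship 111...33.222.
After op 5 (insert('g')): buffer="zwggfgzwggqzwggo" (len 16), cursors c1@4 c3@10 c2@15, authorship 1111...333.2222.
After op 6 (insert('q')): buffer="zwggqfgzwggqqzwggqo" (len 19), cursors c1@5 c3@12 c2@18, authorship 11111...3333.22222.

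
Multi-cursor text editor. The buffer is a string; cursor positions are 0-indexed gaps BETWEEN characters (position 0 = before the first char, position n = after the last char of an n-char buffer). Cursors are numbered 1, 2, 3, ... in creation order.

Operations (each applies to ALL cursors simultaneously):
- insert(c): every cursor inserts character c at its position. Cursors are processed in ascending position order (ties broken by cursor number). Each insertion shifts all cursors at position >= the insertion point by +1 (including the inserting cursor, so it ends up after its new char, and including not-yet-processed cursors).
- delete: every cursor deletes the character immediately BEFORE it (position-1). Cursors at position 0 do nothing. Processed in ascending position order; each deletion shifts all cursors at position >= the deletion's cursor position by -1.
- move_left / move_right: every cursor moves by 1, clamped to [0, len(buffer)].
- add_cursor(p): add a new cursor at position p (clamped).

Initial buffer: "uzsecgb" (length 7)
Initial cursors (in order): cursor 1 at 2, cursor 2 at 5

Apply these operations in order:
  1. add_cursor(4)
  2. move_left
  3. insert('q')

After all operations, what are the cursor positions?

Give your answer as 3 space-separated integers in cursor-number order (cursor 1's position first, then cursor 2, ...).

Answer: 2 7 5

Derivation:
After op 1 (add_cursor(4)): buffer="uzsecgb" (len 7), cursors c1@2 c3@4 c2@5, authorship .......
After op 2 (move_left): buffer="uzsecgb" (len 7), cursors c1@1 c3@3 c2@4, authorship .......
After op 3 (insert('q')): buffer="uqzsqeqcgb" (len 10), cursors c1@2 c3@5 c2@7, authorship .1..3.2...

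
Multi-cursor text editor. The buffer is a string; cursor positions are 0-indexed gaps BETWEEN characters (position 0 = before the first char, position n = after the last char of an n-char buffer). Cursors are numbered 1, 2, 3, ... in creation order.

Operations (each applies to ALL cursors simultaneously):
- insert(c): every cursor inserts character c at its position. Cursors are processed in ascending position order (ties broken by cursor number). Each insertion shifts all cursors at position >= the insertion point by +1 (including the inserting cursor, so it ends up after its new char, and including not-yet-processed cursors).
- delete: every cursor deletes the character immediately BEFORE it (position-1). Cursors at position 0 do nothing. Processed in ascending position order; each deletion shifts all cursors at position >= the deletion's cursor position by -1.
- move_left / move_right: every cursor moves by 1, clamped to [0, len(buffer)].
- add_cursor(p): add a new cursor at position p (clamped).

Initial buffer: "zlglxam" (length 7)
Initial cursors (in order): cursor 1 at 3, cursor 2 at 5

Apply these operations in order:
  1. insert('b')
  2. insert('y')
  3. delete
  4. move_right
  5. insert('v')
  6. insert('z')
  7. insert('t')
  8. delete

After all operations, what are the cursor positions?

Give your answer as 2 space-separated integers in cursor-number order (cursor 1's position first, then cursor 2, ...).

After op 1 (insert('b')): buffer="zlgblxbam" (len 9), cursors c1@4 c2@7, authorship ...1..2..
After op 2 (insert('y')): buffer="zlgbylxbyam" (len 11), cursors c1@5 c2@9, authorship ...11..22..
After op 3 (delete): buffer="zlgblxbam" (len 9), cursors c1@4 c2@7, authorship ...1..2..
After op 4 (move_right): buffer="zlgblxbam" (len 9), cursors c1@5 c2@8, authorship ...1..2..
After op 5 (insert('v')): buffer="zlgblvxbavm" (len 11), cursors c1@6 c2@10, authorship ...1.1.2.2.
After op 6 (insert('z')): buffer="zlgblvzxbavzm" (len 13), cursors c1@7 c2@12, authorship ...1.11.2.22.
After op 7 (insert('t')): buffer="zlgblvztxbavztm" (len 15), cursors c1@8 c2@14, authorship ...1.111.2.222.
After op 8 (delete): buffer="zlgblvzxbavzm" (len 13), cursors c1@7 c2@12, authorship ...1.11.2.22.

Answer: 7 12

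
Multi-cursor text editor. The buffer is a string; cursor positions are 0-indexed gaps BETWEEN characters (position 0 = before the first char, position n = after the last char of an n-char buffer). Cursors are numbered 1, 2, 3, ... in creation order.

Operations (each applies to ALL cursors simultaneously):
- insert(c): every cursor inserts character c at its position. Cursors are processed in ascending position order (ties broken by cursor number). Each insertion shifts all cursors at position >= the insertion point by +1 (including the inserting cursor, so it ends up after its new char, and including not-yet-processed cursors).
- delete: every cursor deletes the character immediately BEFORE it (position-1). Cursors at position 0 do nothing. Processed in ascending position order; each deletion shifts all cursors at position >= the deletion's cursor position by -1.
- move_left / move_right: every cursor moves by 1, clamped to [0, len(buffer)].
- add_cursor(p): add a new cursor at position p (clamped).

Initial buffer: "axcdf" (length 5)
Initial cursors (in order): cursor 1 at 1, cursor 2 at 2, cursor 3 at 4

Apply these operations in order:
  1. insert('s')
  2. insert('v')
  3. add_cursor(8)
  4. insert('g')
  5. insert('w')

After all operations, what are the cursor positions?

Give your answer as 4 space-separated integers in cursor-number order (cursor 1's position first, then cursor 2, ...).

After op 1 (insert('s')): buffer="asxscdsf" (len 8), cursors c1@2 c2@4 c3@7, authorship .1.2..3.
After op 2 (insert('v')): buffer="asvxsvcdsvf" (len 11), cursors c1@3 c2@6 c3@10, authorship .11.22..33.
After op 3 (add_cursor(8)): buffer="asvxsvcdsvf" (len 11), cursors c1@3 c2@6 c4@8 c3@10, authorship .11.22..33.
After op 4 (insert('g')): buffer="asvgxsvgcdgsvgf" (len 15), cursors c1@4 c2@8 c4@11 c3@14, authorship .111.222..4333.
After op 5 (insert('w')): buffer="asvgwxsvgwcdgwsvgwf" (len 19), cursors c1@5 c2@10 c4@14 c3@18, authorship .1111.2222..443333.

Answer: 5 10 18 14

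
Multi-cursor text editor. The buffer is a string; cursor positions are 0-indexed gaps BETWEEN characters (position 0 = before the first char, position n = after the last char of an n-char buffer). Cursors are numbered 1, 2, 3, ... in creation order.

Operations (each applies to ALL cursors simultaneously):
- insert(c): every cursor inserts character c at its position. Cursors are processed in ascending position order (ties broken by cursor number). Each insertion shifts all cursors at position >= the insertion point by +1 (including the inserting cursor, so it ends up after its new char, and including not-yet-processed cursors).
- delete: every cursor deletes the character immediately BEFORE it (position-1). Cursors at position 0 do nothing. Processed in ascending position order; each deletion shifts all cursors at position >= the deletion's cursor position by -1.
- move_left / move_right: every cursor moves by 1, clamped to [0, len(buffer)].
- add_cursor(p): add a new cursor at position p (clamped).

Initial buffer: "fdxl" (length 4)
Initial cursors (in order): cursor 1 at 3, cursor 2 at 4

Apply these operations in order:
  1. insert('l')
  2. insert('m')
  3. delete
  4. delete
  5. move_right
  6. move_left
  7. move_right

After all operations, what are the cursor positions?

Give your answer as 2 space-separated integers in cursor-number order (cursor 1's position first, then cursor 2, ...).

Answer: 4 4

Derivation:
After op 1 (insert('l')): buffer="fdxlll" (len 6), cursors c1@4 c2@6, authorship ...1.2
After op 2 (insert('m')): buffer="fdxlmllm" (len 8), cursors c1@5 c2@8, authorship ...11.22
After op 3 (delete): buffer="fdxlll" (len 6), cursors c1@4 c2@6, authorship ...1.2
After op 4 (delete): buffer="fdxl" (len 4), cursors c1@3 c2@4, authorship ....
After op 5 (move_right): buffer="fdxl" (len 4), cursors c1@4 c2@4, authorship ....
After op 6 (move_left): buffer="fdxl" (len 4), cursors c1@3 c2@3, authorship ....
After op 7 (move_right): buffer="fdxl" (len 4), cursors c1@4 c2@4, authorship ....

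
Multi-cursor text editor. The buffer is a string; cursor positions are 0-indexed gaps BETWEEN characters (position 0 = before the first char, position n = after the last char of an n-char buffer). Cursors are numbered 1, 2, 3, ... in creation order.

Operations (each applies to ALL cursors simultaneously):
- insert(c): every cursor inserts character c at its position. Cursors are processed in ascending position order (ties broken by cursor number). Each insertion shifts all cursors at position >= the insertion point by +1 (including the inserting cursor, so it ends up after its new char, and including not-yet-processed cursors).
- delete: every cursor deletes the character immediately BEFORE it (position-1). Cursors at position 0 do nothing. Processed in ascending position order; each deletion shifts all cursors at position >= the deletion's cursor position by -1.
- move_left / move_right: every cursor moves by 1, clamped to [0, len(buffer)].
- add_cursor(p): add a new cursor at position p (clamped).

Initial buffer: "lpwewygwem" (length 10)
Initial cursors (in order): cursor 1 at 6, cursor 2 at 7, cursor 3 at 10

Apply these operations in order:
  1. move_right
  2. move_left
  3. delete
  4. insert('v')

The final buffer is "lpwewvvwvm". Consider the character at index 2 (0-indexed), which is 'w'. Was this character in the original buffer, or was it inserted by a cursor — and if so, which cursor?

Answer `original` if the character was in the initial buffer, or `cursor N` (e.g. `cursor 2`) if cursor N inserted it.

Answer: original

Derivation:
After op 1 (move_right): buffer="lpwewygwem" (len 10), cursors c1@7 c2@8 c3@10, authorship ..........
After op 2 (move_left): buffer="lpwewygwem" (len 10), cursors c1@6 c2@7 c3@9, authorship ..........
After op 3 (delete): buffer="lpwewwm" (len 7), cursors c1@5 c2@5 c3@6, authorship .......
After op 4 (insert('v')): buffer="lpwewvvwvm" (len 10), cursors c1@7 c2@7 c3@9, authorship .....12.3.
Authorship (.=original, N=cursor N): . . . . . 1 2 . 3 .
Index 2: author = original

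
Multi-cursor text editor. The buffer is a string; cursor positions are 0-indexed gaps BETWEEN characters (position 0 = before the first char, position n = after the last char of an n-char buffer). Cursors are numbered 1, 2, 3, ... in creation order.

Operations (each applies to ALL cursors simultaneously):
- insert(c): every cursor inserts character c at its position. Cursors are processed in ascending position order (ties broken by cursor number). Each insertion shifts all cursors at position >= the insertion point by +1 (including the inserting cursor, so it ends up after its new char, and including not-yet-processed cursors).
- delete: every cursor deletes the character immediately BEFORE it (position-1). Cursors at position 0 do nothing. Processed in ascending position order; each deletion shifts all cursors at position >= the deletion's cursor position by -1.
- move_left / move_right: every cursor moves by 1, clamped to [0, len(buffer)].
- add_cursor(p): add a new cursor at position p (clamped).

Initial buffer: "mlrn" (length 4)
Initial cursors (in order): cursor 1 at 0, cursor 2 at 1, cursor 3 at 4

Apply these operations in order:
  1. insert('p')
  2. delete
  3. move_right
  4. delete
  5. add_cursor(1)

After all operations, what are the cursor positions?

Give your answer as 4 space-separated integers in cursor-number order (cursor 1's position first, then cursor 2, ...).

Answer: 0 0 1 1

Derivation:
After op 1 (insert('p')): buffer="pmplrnp" (len 7), cursors c1@1 c2@3 c3@7, authorship 1.2...3
After op 2 (delete): buffer="mlrn" (len 4), cursors c1@0 c2@1 c3@4, authorship ....
After op 3 (move_right): buffer="mlrn" (len 4), cursors c1@1 c2@2 c3@4, authorship ....
After op 4 (delete): buffer="r" (len 1), cursors c1@0 c2@0 c3@1, authorship .
After op 5 (add_cursor(1)): buffer="r" (len 1), cursors c1@0 c2@0 c3@1 c4@1, authorship .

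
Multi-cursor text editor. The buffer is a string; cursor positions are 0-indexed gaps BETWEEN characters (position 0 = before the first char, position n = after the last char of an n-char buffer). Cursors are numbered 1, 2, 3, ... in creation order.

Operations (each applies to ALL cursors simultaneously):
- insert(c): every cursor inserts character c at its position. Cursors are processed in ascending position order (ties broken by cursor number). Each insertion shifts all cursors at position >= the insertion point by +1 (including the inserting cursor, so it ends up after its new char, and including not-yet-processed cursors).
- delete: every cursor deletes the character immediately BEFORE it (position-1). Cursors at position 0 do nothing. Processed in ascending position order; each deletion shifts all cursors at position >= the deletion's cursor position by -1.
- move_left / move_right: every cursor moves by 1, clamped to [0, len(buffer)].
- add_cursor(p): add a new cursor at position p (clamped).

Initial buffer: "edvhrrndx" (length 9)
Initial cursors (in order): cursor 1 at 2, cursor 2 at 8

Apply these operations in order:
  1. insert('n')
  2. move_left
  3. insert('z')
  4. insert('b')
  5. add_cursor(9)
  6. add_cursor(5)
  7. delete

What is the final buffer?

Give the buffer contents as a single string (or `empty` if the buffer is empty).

After op 1 (insert('n')): buffer="ednvhrrndnx" (len 11), cursors c1@3 c2@10, authorship ..1......2.
After op 2 (move_left): buffer="ednvhrrndnx" (len 11), cursors c1@2 c2@9, authorship ..1......2.
After op 3 (insert('z')): buffer="edznvhrrndznx" (len 13), cursors c1@3 c2@11, authorship ..11......22.
After op 4 (insert('b')): buffer="edzbnvhrrndzbnx" (len 15), cursors c1@4 c2@13, authorship ..111......222.
After op 5 (add_cursor(9)): buffer="edzbnvhrrndzbnx" (len 15), cursors c1@4 c3@9 c2@13, authorship ..111......222.
After op 6 (add_cursor(5)): buffer="edzbnvhrrndzbnx" (len 15), cursors c1@4 c4@5 c3@9 c2@13, authorship ..111......222.
After op 7 (delete): buffer="edzvhrndznx" (len 11), cursors c1@3 c4@3 c3@6 c2@9, authorship ..1.....22.

Answer: edzvhrndznx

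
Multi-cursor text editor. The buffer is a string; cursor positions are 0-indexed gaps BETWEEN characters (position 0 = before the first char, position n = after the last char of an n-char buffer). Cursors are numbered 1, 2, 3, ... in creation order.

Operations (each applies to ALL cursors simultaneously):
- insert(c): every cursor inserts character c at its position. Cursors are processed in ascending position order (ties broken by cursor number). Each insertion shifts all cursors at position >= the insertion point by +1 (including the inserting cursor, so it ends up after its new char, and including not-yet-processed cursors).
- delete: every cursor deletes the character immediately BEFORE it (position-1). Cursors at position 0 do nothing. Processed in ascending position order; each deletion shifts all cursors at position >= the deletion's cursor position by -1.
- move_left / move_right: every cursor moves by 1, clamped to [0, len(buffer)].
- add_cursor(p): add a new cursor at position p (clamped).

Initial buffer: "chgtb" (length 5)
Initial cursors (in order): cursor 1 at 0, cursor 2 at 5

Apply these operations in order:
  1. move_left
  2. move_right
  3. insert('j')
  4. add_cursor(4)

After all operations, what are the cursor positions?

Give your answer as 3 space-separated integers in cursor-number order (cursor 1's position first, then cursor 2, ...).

After op 1 (move_left): buffer="chgtb" (len 5), cursors c1@0 c2@4, authorship .....
After op 2 (move_right): buffer="chgtb" (len 5), cursors c1@1 c2@5, authorship .....
After op 3 (insert('j')): buffer="cjhgtbj" (len 7), cursors c1@2 c2@7, authorship .1....2
After op 4 (add_cursor(4)): buffer="cjhgtbj" (len 7), cursors c1@2 c3@4 c2@7, authorship .1....2

Answer: 2 7 4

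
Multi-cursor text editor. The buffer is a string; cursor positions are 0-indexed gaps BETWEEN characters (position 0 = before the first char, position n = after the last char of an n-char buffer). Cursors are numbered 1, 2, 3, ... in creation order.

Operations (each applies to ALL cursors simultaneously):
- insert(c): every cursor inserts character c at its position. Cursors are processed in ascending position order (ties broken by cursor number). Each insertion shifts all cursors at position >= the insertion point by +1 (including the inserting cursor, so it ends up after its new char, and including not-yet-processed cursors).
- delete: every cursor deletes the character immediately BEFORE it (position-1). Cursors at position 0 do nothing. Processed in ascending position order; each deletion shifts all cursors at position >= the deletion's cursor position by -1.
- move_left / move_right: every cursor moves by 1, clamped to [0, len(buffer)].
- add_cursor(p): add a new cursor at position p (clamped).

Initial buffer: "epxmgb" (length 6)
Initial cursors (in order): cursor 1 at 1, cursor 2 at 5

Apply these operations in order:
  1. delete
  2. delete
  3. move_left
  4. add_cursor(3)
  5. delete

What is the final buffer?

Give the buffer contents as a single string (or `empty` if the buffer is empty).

After op 1 (delete): buffer="pxmb" (len 4), cursors c1@0 c2@3, authorship ....
After op 2 (delete): buffer="pxb" (len 3), cursors c1@0 c2@2, authorship ...
After op 3 (move_left): buffer="pxb" (len 3), cursors c1@0 c2@1, authorship ...
After op 4 (add_cursor(3)): buffer="pxb" (len 3), cursors c1@0 c2@1 c3@3, authorship ...
After op 5 (delete): buffer="x" (len 1), cursors c1@0 c2@0 c3@1, authorship .

Answer: x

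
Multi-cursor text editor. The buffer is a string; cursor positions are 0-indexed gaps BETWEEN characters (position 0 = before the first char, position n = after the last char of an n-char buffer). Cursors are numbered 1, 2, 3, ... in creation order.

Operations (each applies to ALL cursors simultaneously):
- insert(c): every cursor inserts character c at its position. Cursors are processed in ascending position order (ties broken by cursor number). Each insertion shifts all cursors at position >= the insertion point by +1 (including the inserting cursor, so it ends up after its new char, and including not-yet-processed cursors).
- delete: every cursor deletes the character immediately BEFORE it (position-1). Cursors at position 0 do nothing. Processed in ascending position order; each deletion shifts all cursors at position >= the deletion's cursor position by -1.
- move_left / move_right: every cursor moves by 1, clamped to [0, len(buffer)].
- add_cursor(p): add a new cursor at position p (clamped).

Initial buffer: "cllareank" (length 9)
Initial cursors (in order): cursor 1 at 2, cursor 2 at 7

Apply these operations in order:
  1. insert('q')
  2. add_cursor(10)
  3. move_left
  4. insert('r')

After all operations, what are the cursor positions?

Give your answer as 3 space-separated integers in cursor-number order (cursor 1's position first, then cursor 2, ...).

After op 1 (insert('q')): buffer="clqlareaqnk" (len 11), cursors c1@3 c2@9, authorship ..1.....2..
After op 2 (add_cursor(10)): buffer="clqlareaqnk" (len 11), cursors c1@3 c2@9 c3@10, authorship ..1.....2..
After op 3 (move_left): buffer="clqlareaqnk" (len 11), cursors c1@2 c2@8 c3@9, authorship ..1.....2..
After op 4 (insert('r')): buffer="clrqlarearqrnk" (len 14), cursors c1@3 c2@10 c3@12, authorship ..11.....223..

Answer: 3 10 12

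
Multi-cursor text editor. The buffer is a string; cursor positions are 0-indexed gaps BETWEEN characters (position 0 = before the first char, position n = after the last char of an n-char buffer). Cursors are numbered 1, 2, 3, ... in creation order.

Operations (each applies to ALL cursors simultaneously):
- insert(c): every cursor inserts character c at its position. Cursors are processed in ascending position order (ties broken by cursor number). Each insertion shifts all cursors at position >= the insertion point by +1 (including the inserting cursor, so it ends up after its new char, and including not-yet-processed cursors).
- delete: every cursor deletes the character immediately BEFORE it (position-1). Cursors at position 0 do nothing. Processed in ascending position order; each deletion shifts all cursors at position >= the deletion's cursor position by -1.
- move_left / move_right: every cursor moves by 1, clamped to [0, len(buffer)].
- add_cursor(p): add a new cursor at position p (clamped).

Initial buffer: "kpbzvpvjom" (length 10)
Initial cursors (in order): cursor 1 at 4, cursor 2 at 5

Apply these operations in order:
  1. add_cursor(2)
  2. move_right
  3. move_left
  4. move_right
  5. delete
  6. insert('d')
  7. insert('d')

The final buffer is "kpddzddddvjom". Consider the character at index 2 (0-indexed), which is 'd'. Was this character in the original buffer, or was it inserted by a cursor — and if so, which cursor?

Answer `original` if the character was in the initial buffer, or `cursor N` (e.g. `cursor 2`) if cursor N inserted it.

After op 1 (add_cursor(2)): buffer="kpbzvpvjom" (len 10), cursors c3@2 c1@4 c2@5, authorship ..........
After op 2 (move_right): buffer="kpbzvpvjom" (len 10), cursors c3@3 c1@5 c2@6, authorship ..........
After op 3 (move_left): buffer="kpbzvpvjom" (len 10), cursors c3@2 c1@4 c2@5, authorship ..........
After op 4 (move_right): buffer="kpbzvpvjom" (len 10), cursors c3@3 c1@5 c2@6, authorship ..........
After op 5 (delete): buffer="kpzvjom" (len 7), cursors c3@2 c1@3 c2@3, authorship .......
After op 6 (insert('d')): buffer="kpdzddvjom" (len 10), cursors c3@3 c1@6 c2@6, authorship ..3.12....
After op 7 (insert('d')): buffer="kpddzddddvjom" (len 13), cursors c3@4 c1@9 c2@9, authorship ..33.1212....
Authorship (.=original, N=cursor N): . . 3 3 . 1 2 1 2 . . . .
Index 2: author = 3

Answer: cursor 3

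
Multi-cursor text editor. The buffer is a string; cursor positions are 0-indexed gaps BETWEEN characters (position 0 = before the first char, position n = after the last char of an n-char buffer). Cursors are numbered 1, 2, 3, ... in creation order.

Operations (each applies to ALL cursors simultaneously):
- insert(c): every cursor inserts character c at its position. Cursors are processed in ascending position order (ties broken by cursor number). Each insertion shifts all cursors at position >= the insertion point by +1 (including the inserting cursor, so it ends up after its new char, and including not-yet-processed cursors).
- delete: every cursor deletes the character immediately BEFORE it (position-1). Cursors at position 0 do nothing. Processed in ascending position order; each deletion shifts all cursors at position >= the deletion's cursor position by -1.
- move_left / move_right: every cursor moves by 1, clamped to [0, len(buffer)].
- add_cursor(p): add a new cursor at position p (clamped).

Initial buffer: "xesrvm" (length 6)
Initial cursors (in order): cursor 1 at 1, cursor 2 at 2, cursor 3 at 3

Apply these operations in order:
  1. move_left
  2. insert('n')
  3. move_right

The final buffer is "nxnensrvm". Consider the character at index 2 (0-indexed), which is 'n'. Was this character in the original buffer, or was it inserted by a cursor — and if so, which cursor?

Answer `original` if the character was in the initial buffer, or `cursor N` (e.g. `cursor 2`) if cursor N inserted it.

After op 1 (move_left): buffer="xesrvm" (len 6), cursors c1@0 c2@1 c3@2, authorship ......
After op 2 (insert('n')): buffer="nxnensrvm" (len 9), cursors c1@1 c2@3 c3@5, authorship 1.2.3....
After op 3 (move_right): buffer="nxnensrvm" (len 9), cursors c1@2 c2@4 c3@6, authorship 1.2.3....
Authorship (.=original, N=cursor N): 1 . 2 . 3 . . . .
Index 2: author = 2

Answer: cursor 2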